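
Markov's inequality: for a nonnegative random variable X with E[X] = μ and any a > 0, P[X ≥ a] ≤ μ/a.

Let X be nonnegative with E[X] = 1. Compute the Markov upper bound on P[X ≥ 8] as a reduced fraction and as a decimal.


μ = E[X] = 1, a = 8.
Markov: P[X ≥ 8] ≤ μ/a = (1)/8 = 1/8.
Numerically: ≈ 0.125000.
(Since a = 8 > μ = 1.000000, the bound 1/8 is < 1 and informative.)

P[X ≥ 8] ≤ 1/8 ≈ 0.125000.


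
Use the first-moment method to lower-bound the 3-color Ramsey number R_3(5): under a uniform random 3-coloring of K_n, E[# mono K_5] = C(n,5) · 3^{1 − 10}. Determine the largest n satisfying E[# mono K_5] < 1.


We need C(n, 5) · 3^{1 − 10} < 1, i.e. C(n, 5) < 3^{10 − 1} = 19683.
Check values of n near the boundary:
  n = 17: C(17, 5) = 6188; 6188 < 19683? YES
  n = 18: C(18, 5) = 8568; 8568 < 19683? YES
  n = 19: C(19, 5) = 11628; 11628 < 19683? YES
  n = 20: C(20, 5) = 15504; 15504 < 19683? YES
  n = 21: C(21, 5) = 20349; 20349 < 19683? NO
The largest n with C(n, 5) < 19683 is n = 20 (where E[X] = 5168/6561 ≈ 0.7876848). Hence R_3(5) > 20, i.e. R_3(5) ≥ 21.

Largest n = 20; hence R_3(5) > 20.


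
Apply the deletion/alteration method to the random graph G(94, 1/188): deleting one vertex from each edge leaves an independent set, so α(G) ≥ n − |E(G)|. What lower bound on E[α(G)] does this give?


E[|E(G)|] = C(94, 2)·p = 4371 · (1/188) = 93/4.
E[α(G)] ≥ n − E[|E(G)|] = 94 − 93/4 = 283/4.
Numerically: ≈ 70.7500.
(This is only a lower bound; the true E[α(G)] may be larger.)

E[α(G)] ≥ 283/4 ≈ 70.7500.


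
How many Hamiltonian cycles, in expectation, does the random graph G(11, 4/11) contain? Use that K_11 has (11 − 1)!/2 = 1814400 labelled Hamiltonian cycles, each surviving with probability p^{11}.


K_11 has (11 − 1)!/2 = 1814400 labelled Hamiltonian cycles.
For each such Hamiltonian cycle H, let X_H = 1 if all 11 edges of H are present in G. Then P[X_H = 1] = p^{11} = (4/11)^{11} = 4194304/285311670611.
By linearity of expectation: E[X] = Σ_H E[X_H] = 1814400 · p^{11} = 1814400 · 4194304/285311670611 = 7610145177600/285311670611.
Numerically: E[X] ≈ 26.6731.

E[X] = 1814400 · (4/11)^{11} = 7610145177600/285311670611 ≈ 26.6731.


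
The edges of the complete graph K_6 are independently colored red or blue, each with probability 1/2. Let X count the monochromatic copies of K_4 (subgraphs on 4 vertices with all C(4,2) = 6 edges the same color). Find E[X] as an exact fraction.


Let X = Σ_S X_S over the C(6, 4) = 15 subsets S of size 4, where X_S = 1 if the K_4 on S is monochromatic.
For a fixed S, the K_4 on S has C(4, 2) = 6 edges. P[all 6 edges red] = (1/2)^6, and likewise for blue, so P[monochromatic] = 2·(1/2)^6 = 2^{1 − 6} = 1/32.
By linearity of expectation: E[X] = C(6, 4) · 2^{1 − 6} = 15 · 1/32 = 15/32.
Numerically: E[X] ≈ 0.469.

E[X] = C(6,4)·2^(1−C(4,2)) = 15/32 ≈ 0.469.


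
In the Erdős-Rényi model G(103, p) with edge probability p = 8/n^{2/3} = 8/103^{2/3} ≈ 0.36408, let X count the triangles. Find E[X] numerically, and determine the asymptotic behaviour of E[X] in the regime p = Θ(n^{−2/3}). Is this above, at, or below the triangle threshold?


Number of potential triangles: C(103, 3) = 176851.
Each occurs with probability p³ ≈ (0.36408)³ ≈ 4.8260911e-02.
By linearity: E[X] = C(103, 3)·p³ ≈ 176851 · 4.8260911e-02 ≈ 8534.99029.
Since α = 2/3 < 1, p = c/n^{2/3} ≫ 1/n is above the triangle threshold p ~ 1/n. Asymptotically E[X] ~ (c³/6)·n^{3(1−α)} = (8³/6)·n^{1} → ∞; triangles are abundant w.h.p.

E[X] ≈ 8534.99029; in regime p = Θ(1/n^{2/3}) E[X] diverges (above the triangle threshold p ~ 1/n).


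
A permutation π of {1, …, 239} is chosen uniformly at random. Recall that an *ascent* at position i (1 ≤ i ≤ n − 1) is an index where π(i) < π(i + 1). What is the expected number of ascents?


Write X = Σ X_I over i = 1, …, 238, with X_I the indicator of one ascent.
There are 238 indicators.
For each fixed i, the pair (π(i), π(i+1)) is a uniformly random ordered pair of distinct values from {1, …, 239}; by symmetry P[π(i) < π(i+1)] = 1/2.
By linearity: E[X] = 238 · (1/2) = (239 − 1) · (1/2) = 119 ≈ 119.0000.

E[X] = 119 = 119.0000.


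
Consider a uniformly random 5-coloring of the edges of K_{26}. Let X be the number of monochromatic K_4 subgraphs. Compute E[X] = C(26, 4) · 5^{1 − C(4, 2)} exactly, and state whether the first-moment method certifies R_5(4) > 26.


E[X] = C(26, 4) · 5^{1 − 6} = 14950 · 5^{−5} = 14950/3125.
As a reduced fraction: E[X] = 598/125 ≈ 4.7840.
Is E[X] < 1? NO.
Since E[X] ≥ 1, the first-moment bound is inconclusive at n = 26; it does NOT by itself certify R_5(4) > 26.

E[X] = 598/125 ≈ 4.7840; E[X] ≥ 1; first-moment method inconclusive here.


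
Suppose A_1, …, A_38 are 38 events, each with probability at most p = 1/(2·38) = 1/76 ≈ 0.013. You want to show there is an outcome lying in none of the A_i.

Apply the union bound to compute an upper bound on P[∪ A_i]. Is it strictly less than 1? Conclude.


Union bound: P[∪_{i=1}^{38} A_i] ≤ Σ_i P[A_i] ≤ 38·p = 38·(1/76) = 1/2.
Numerically: 1/2 ≈ 0.500.
Is 1/2 < 1? YES.
Since P[∪ A_i] ≤ 1/2 < 1, the complement has P[∩ A_i^c] ≥ 1 − 1/2 = 1/2 > 0, so some outcome avoids every A_i.

38·p = 1/2 ≈ 0.500; existence CERTIFIED by the union bound.


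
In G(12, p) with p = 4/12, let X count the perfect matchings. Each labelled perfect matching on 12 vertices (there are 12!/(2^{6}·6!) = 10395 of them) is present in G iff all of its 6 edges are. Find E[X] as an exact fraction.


K_12 has 12!/(2^{6}·6!) = 10395 labelled perfect matchings.
For each such perfect matching H, let X_H = 1 if all 6 edges of H are present in G. Then P[X_H = 1] = p^{6} = (1/3)^{6} = 1/729.
By linearity: E[X] = Σ_H E[X_H] = 10395 · p^{6} = 10395 · 1/729 = 385/27.
Numerically: E[X] ≈ 14.2593.

E[X] = 10395 · (1/3)^{6} = 385/27 ≈ 14.2593.


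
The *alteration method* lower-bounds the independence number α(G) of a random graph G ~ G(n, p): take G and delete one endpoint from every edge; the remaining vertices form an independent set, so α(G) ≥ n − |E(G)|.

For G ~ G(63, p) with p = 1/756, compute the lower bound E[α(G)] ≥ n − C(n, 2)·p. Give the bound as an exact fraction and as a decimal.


E[|E(G)|] = C(63, 2)·p = 1953 · (1/756) = 31/12.
E[α(G)] ≥ n − E[|E(G)|] = 63 − 31/12 = 725/12.
Numerically: ≈ 60.4167.
(This is only a lower bound; the true E[α(G)] may be larger.)

E[α(G)] ≥ 725/12 ≈ 60.4167.


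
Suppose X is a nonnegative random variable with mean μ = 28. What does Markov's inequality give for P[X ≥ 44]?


μ = E[X] = 28, a = 44.
Markov: P[X ≥ 44] ≤ μ/a = (28)/44 = 7/11.
Numerically: ≈ 0.63636.
(Since a = 44 > μ = 28.00000, the bound 7/11 is < 1 and informative.)

P[X ≥ 44] ≤ 7/11 ≈ 0.63636.


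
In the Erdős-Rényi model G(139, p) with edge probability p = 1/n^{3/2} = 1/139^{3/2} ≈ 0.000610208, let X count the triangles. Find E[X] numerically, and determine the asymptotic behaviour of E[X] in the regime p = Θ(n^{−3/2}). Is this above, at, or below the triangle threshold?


Number of potential triangles: C(139, 3) = 437989.
Each occurs with probability p³ ≈ (0.000610208)³ ≈ 2.27213117e-10.
By linearity: E[X] = C(139, 3)·p³ ≈ 437989 · 2.27213117e-10 ≈ 0.000100.
Since α = 3/2 > 1, p = c/n^{3/2} = o(1/n) is below the triangle threshold p ~ 1/n. Asymptotically E[X] ~ (c³/6)·n^{3(1−α)} = (1³/6)·n^{-1.5} → 0, so by Markov's inequality G has no triangles w.h.p.

E[X] ≈ 0.000100; in regime p = Θ(1/n^{3/2}) E[X] tends to 0 (below the triangle threshold p ~ 1/n).


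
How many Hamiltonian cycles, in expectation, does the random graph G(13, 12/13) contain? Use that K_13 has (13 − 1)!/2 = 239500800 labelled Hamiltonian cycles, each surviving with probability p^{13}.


K_13 has (13 − 1)!/2 = 239500800 labelled Hamiltonian cycles.
For each such Hamiltonian cycle H, let X_H = 1 if all 13 edges of H are present in G. Then P[X_H = 1] = p^{13} = (12/13)^{13} = 106993205379072/302875106592253.
By linearity: E[X] = Σ_H E[X_H] = 239500800 · p^{13} = 239500800 · 106993205379072/302875106592253 = 25624958282852047257600/302875106592253.
Numerically: E[X] ≈ 8.46e+07.

E[X] = 239500800 · (12/13)^{13} = 25624958282852047257600/302875106592253 ≈ 8.46e+07.


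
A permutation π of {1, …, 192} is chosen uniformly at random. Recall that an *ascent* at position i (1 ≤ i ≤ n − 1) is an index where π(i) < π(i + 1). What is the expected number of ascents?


Write X = Σ X_I over i = 1, …, 191, with X_I the indicator of one ascent.
There are 191 indicators.
For each fixed i, the pair (π(i), π(i+1)) is a uniformly random ordered pair of distinct values from {1, …, 192}; by symmetry P[π(i) < π(i+1)] = 1/2.
By linearity: E[X] = 191 · (1/2) = (192 − 1) · (1/2) = 191/2 ≈ 95.5000.

E[X] = 191/2 = 95.5000.


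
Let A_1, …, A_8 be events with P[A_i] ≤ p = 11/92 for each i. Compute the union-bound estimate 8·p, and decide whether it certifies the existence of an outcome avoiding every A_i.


Union bound: P[∪_{i=1}^{8} A_i] ≤ Σ_i P[A_i] ≤ 8·p = 8·(11/92) = 22/23.
Numerically: 22/23 ≈ 0.9565217.
Is 22/23 < 1? YES.
Since P[∪ A_i] ≤ 22/23 < 1, the complement has P[∩ A_i^c] ≥ 1 − 22/23 = 1/23 > 0, so some outcome avoids every A_i.

8·p = 22/23 ≈ 0.9565217; existence CERTIFIED by the union bound.


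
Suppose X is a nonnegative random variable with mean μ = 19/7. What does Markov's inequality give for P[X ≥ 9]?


μ = E[X] = 19/7, a = 9.
Markov: P[X ≥ 9] ≤ μ/a = (19/7)/9 = 19/63.
Numerically: ≈ 0.302.
(Since a = 9 > μ = 2.714, the bound 19/63 is < 1 and informative.)

P[X ≥ 9] ≤ 19/63 ≈ 0.302.


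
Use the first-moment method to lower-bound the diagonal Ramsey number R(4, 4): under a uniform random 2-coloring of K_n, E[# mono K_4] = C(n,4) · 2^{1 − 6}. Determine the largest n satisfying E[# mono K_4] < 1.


We need C(n, 4) · 2^{1 − 6} < 1, i.e. C(n, 4) < 2^{6 − 1} = 32.
Check values of n near the boundary:
  n = 4: C(4, 4) = 1; 1 < 32? YES
  n = 5: C(5, 4) = 5; 5 < 32? YES
  n = 6: C(6, 4) = 15; 15 < 32? YES
  n = 7: C(7, 4) = 35; 35 < 32? NO
  n = 8: C(8, 4) = 70; 70 < 32? NO
The largest n with C(n, 4) < 32 is n = 6 (where E[X] = 15/32 ≈ 0.469). Hence R(4, 4) > 6, i.e. R(4, 4) ≥ 7.

Largest n = 6; hence R(4, 4) > 6.


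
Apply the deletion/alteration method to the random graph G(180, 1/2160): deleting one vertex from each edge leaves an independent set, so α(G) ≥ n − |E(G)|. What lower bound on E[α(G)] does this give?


E[|E(G)|] = C(180, 2)·p = 16110 · (1/2160) = 179/24.
E[α(G)] ≥ n − E[|E(G)|] = 180 − 179/24 = 4141/24.
Numerically: ≈ 172.541667.
(This is only a lower bound; the true E[α(G)] may be larger.)

E[α(G)] ≥ 4141/24 ≈ 172.541667.


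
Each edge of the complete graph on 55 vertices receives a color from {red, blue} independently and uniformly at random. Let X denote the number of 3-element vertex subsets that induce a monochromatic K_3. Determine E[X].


Let X = Σ_S X_S over the C(55, 3) = 26235 subsets S of size 3, where X_S = 1 if the K_3 on S is monochromatic.
For a fixed S, the K_3 on S has C(3, 2) = 3 edges. P[all 3 edges red] = (1/2)^3, and likewise for blue, so P[monochromatic] = 2·(1/2)^3 = 2^{1 − 3} = 1/4.
Summing: E[X] = C(55, 3) · 2^{1 − 3} = 26235 · 1/4 = 26235/4.
Numerically: E[X] ≈ 6558.75000.

E[X] = C(55,3)·2^(1−C(3,2)) = 26235/4 ≈ 6558.75000.


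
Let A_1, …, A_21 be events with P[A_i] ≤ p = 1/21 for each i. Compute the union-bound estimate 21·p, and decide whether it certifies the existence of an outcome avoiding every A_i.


Union bound: P[∪_{i=1}^{21} A_i] ≤ Σ_i P[A_i] ≤ 21·p = 21·(1/21) = 1.
Numerically: 1 ≈ 1.0000.
Is 1 < 1? NO.
Since the bound 1 is ≥ 1, the union bound is uninformative here; it does NOT by itself certify existence.

21·p = 1 ≈ 1.0000; existence NOT certified by the union bound.


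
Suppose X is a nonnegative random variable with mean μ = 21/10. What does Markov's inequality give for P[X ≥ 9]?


μ = E[X] = 21/10, a = 9.
Markov: P[X ≥ 9] ≤ μ/a = (21/10)/9 = 7/30.
Numerically: ≈ 0.23333.
(Since a = 9 > μ = 2.10000, the bound 7/30 is < 1 and informative.)

P[X ≥ 9] ≤ 7/30 ≈ 0.23333.


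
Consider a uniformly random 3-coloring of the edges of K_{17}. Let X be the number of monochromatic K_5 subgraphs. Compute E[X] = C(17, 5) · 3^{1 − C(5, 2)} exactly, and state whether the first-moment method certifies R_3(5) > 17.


E[X] = C(17, 5) · 3^{1 − 10} = 6188 · 3^{−9} = 6188/19683.
As a reduced fraction: E[X] = 6188/19683 ≈ 0.314383.
Is E[X] < 1? YES.
Since E[X] < 1, there exists a 3-coloring of K_{17} with no monochromatic K_5; hence R_3(5) > 17.

E[X] = 6188/19683 ≈ 0.314383; E[X] < 1, so R_3(5) > 17.


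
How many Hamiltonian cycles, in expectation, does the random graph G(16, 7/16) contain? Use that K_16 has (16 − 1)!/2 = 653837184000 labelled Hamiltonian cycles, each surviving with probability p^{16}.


K_16 has (16 − 1)!/2 = 653837184000 labelled Hamiltonian cycles.
For each such Hamiltonian cycle H, let X_H = 1 if all 16 edges of H are present in G. Then P[X_H = 1] = p^{16} = (7/16)^{16} = 33232930569601/18446744073709551616.
By linearity of expectation: E[X] = Σ_H E[X_H] = 653837184000 · p^{16} = 653837184000 · 33232930569601/18446744073709551616 = 21219654042671322112875/18014398509481984.
Numerically: E[X] ≈ 1.1779e+06.

E[X] = 653837184000 · (7/16)^{16} = 21219654042671322112875/18014398509481984 ≈ 1.1779e+06.


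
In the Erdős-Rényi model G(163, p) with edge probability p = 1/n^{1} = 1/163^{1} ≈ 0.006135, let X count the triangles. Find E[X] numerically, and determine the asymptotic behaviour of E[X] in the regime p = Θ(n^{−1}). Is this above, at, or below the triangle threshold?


Number of potential triangles: C(163, 3) = 708561.
Each occurs with probability p³ ≈ (0.006135)³ ≈ 2.309070e-07.
By linearity: E[X] = C(163, 3)·p³ ≈ 708561 · 2.309070e-07 ≈ 0.1636.
Here α = 1, so p = 1/n is exactly at the triangle threshold p ~ 1/n. Asymptotically E[X] → c³/6 = 1³/6 = 1/6 ≈ 0.1667, a bounded constant. In this regime the triangle count is asymptotically Poisson(c³/6).

E[X] ≈ 0.1636; in regime p = Θ(1/n^{1}) E[X] stays bounded (at the triangle threshold p ~ 1/n).


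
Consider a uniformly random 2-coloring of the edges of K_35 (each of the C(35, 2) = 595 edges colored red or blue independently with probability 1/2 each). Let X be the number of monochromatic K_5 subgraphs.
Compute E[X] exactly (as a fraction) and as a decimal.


Let X = Σ_S X_S over the C(35, 5) = 324632 subsets S of size 5, where X_S = 1 if the K_5 on S is monochromatic.
For a fixed S, the K_5 on S has C(5, 2) = 10 edges. P[all 10 edges red] = (1/2)^10, and likewise for blue, so P[monochromatic] = 2·(1/2)^10 = 2^{1 − 10} = 1/512.
By linearity: E[X] = C(35, 5) · 2^{1 − 10} = 324632 · 1/512 = 40579/64.
Numerically: E[X] ≈ 634.0469.

E[X] = C(35,5)·2^(1−C(5,2)) = 40579/64 ≈ 634.0469.


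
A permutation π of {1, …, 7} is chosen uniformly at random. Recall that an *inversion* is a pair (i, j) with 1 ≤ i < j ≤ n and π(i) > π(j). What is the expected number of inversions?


Write X = Σ X_I over the C(7, 2) = 21 pairs i < j, with X_I the indicator of one inversion.
There are 21 indicators.
For each fixed pair i < j, the values π(i) and π(j) are two distinct elements of {1, …, 7} in uniformly random order; by symmetry P[π(i) > π(j)] = 1/2.
By linearity: E[X] = 21 · (1/2) = C(7, 2) · (1/2) = 21/2 = 21/2 ≈ 10.500000.

E[X] = 21/2 = 10.500000.


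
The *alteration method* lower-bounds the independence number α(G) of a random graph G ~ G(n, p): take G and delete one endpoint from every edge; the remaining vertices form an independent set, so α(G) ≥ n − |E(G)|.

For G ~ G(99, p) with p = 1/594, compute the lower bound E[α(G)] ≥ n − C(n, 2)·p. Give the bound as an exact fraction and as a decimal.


E[|E(G)|] = C(99, 2)·p = 4851 · (1/594) = 49/6.
E[α(G)] ≥ n − E[|E(G)|] = 99 − 49/6 = 545/6.
Numerically: ≈ 90.83333.
(This is only a lower bound; the true E[α(G)] may be larger.)

E[α(G)] ≥ 545/6 ≈ 90.83333.


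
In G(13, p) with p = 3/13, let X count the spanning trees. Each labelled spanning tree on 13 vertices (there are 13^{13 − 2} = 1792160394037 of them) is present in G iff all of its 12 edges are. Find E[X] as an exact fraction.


K_13 has 13^{13 − 2} = 1792160394037 labelled spanning trees.
For each such spanning tree H, let X_H = 1 if all 12 edges of H are present in G. Then P[X_H = 1] = p^{12} = (3/13)^{12} = 531441/23298085122481.
By linearity: E[X] = Σ_H E[X_H] = 1792160394037 · p^{12} = 1792160394037 · 531441/23298085122481 = 531441/13.
Numerically: E[X] ≈ 4.088e+04.

E[X] = 1792160394037 · (3/13)^{12} = 531441/13 ≈ 4.088e+04.


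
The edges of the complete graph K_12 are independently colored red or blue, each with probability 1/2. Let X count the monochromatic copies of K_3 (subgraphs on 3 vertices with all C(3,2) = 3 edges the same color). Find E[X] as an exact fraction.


Let X = Σ_S X_S over the C(12, 3) = 220 subsets S of size 3, where X_S = 1 if the K_3 on S is monochromatic.
For a fixed S, the K_3 on S has C(3, 2) = 3 edges. P[all 3 edges red] = (1/2)^3, and likewise for blue, so P[monochromatic] = 2·(1/2)^3 = 2^{1 − 3} = 1/4.
Summing: E[X] = C(12, 3) · 2^{1 − 3} = 220 · 1/4 = 55.
Numerically: E[X] ≈ 55.0000.

E[X] = C(12,3)·2^(1−C(3,2)) = 55 ≈ 55.0000.


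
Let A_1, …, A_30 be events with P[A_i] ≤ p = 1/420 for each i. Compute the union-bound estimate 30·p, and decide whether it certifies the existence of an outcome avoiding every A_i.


Union bound: P[∪_{i=1}^{30} A_i] ≤ Σ_i P[A_i] ≤ 30·p = 30·(1/420) = 1/14.
Numerically: 1/14 ≈ 0.0714.
Is 1/14 < 1? YES.
Since P[∪ A_i] ≤ 1/14 < 1, the complement has P[∩ A_i^c] ≥ 1 − 1/14 = 13/14 > 0, so some outcome avoids every A_i.

30·p = 1/14 ≈ 0.0714; existence CERTIFIED by the union bound.


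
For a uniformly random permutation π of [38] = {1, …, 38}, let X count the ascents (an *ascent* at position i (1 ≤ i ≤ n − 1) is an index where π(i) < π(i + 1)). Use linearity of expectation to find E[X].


Write X = Σ X_I over i = 1, …, 37, with X_I the indicator of one ascent.
There are 37 indicators.
For each fixed i, the pair (π(i), π(i+1)) is a uniformly random ordered pair of distinct values from {1, …, 38}; by symmetry P[π(i) < π(i+1)] = 1/2.
By linearity: E[X] = 37 · (1/2) = (38 − 1) · (1/2) = 37/2 ≈ 18.500.

E[X] = 37/2 = 18.500.


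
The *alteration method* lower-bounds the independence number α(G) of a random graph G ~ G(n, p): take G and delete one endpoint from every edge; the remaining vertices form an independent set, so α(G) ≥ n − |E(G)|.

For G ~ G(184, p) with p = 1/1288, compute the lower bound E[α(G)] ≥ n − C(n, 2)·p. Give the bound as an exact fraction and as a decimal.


E[|E(G)|] = C(184, 2)·p = 16836 · (1/1288) = 183/14.
E[α(G)] ≥ n − E[|E(G)|] = 184 − 183/14 = 2393/14.
Numerically: ≈ 170.929.
(This is only a lower bound; the true E[α(G)] may be larger.)

E[α(G)] ≥ 2393/14 ≈ 170.929.


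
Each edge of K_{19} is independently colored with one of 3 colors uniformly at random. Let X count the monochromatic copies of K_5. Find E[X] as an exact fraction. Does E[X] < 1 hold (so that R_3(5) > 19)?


E[X] = C(19, 5) · 3^{1 − 10} = 11628 · 3^{−9} = 11628/19683.
As a reduced fraction: E[X] = 1292/2187 ≈ 0.59076.
Is E[X] < 1? YES.
Since E[X] < 1, there exists a 3-coloring of K_{19} with no monochromatic K_5; hence R_3(5) > 19.

E[X] = 1292/2187 ≈ 0.59076; E[X] < 1, so R_3(5) > 19.


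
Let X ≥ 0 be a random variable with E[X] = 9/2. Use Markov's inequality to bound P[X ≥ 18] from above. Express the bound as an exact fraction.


μ = E[X] = 9/2, a = 18.
Markov: P[X ≥ 18] ≤ μ/a = (9/2)/18 = 1/4.
Numerically: ≈ 0.25000.
(Since a = 18 > μ = 4.50000, the bound 1/4 is < 1 and informative.)

P[X ≥ 18] ≤ 1/4 ≈ 0.25000.


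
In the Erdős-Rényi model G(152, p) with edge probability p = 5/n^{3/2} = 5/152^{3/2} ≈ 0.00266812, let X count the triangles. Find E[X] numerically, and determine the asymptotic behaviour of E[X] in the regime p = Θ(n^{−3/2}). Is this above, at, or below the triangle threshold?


Number of potential triangles: C(152, 3) = 573800.
Each occurs with probability p³ ≈ (0.00266812)³ ≈ 1.89938878e-08.
By linearity: E[X] = C(152, 3)·p³ ≈ 573800 · 1.89938878e-08 ≈ 0.010899.
Since α = 3/2 > 1, p = c/n^{3/2} = o(1/n) is below the triangle threshold p ~ 1/n. Asymptotically E[X] ~ (c³/6)·n^{3(1−α)} = (5³/6)·n^{-1.5} → 0, so by Markov's inequality G has no triangles w.h.p.

E[X] ≈ 0.010899; in regime p = Θ(1/n^{3/2}) E[X] tends to 0 (below the triangle threshold p ~ 1/n).


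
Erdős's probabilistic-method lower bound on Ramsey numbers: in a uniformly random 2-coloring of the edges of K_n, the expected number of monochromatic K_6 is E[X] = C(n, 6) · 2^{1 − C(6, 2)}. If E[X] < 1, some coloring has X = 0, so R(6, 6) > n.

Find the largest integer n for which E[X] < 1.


We need C(n, 6) · 2^{1 − 15} < 1, i.e. C(n, 6) < 2^{15 − 1} = 16384.
Check values of n near the boundary:
  n = 12: C(12, 6) = 924; 924 < 16384? YES
  n = 13: C(13, 6) = 1716; 1716 < 16384? YES
  n = 14: C(14, 6) = 3003; 3003 < 16384? YES
  n = 15: C(15, 6) = 5005; 5005 < 16384? YES
  n = 16: C(16, 6) = 8008; 8008 < 16384? YES
  n = 17: C(17, 6) = 12376; 12376 < 16384? YES
  n = 18: C(18, 6) = 18564; 18564 < 16384? NO
  n = 19: C(19, 6) = 27132; 27132 < 16384? NO
  n = 20: C(20, 6) = 38760; 38760 < 16384? NO
The largest n with C(n, 6) < 16384 is n = 17 (where E[X] = 1547/2048 ≈ 0.755371). Hence R(6, 6) > 17, i.e. R(6, 6) ≥ 18.

Largest n = 17; hence R(6, 6) > 17.


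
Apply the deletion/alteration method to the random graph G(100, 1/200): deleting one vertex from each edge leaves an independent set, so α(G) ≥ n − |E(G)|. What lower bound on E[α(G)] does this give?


E[|E(G)|] = C(100, 2)·p = 4950 · (1/200) = 99/4.
E[α(G)] ≥ n − E[|E(G)|] = 100 − 99/4 = 301/4.
Numerically: ≈ 75.25000.
(This is only a lower bound; the true E[α(G)] may be larger.)

E[α(G)] ≥ 301/4 ≈ 75.25000.


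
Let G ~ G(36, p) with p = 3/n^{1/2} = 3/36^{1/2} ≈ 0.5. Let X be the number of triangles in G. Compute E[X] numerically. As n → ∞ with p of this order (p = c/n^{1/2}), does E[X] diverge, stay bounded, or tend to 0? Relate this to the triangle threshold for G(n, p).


Number of potential triangles: C(36, 3) = 7140.
Each occurs with probability p³ ≈ (0.5)³ ≈ 1.250000e-01.
By linearity: E[X] = C(36, 3)·p³ ≈ 7140 · 1.250000e-01 ≈ 892.5000.
Since α = 1/2 < 1, p = c/n^{1/2} ≫ 1/n is above the triangle threshold p ~ 1/n. Asymptotically E[X] ~ (c³/6)·n^{3(1−α)} = (3³/6)·n^{1.5} → ∞; triangles are abundant w.h.p.

E[X] ≈ 892.5000; in regime p = Θ(1/n^{1/2}) E[X] diverges (above the triangle threshold p ~ 1/n).


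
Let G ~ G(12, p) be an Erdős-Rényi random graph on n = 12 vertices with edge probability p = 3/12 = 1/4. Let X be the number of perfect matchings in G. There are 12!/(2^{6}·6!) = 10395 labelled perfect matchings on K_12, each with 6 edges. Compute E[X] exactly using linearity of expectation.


K_12 has 12!/(2^{6}·6!) = 10395 labelled perfect matchings.
For each such perfect matching H, let X_H = 1 if all 6 edges of H are present in G. Then P[X_H = 1] = p^{6} = (1/4)^{6} = 1/4096.
By linearity of expectation: E[X] = Σ_H E[X_H] = 10395 · p^{6} = 10395 · 1/4096 = 10395/4096.
Numerically: E[X] ≈ 2.54.

E[X] = 10395 · (1/4)^{6} = 10395/4096 ≈ 2.54.


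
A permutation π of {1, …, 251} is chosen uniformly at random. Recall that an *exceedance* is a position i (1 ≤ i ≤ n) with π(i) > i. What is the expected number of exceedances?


Write X = Σ_{i=1}^{251} X_i, where X_i = 1_{π(i) > i}.
For each fixed i, π(i) is uniform over {1, …, 251} (marginal of a uniform permutation), so P[π(i) > i] = (n − i)/n. Summing: Σ_{i=1}^{251} (n − i)/n = (0 + 1 + … + 250)/251 = 251(251 − 1)/(2·251) = (251 − 1)/2.
Hence E[X] = Σ_{i=1}^{251} (251 − i)/251 = 125 ≈ 125.0000.

E[X] = 125 = 125.0000.


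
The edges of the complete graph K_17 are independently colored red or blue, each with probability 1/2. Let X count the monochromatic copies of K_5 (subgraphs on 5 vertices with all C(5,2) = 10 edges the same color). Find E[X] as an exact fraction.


Let X = Σ_S X_S over the C(17, 5) = 6188 subsets S of size 5, where X_S = 1 if the K_5 on S is monochromatic.
For a fixed S, the K_5 on S has C(5, 2) = 10 edges. P[all 10 edges red] = (1/2)^10, and likewise for blue, so P[monochromatic] = 2·(1/2)^10 = 2^{1 − 10} = 1/512.
Summing: E[X] = C(17, 5) · 2^{1 − 10} = 6188 · 1/512 = 1547/128.
Numerically: E[X] ≈ 12.086.

E[X] = C(17,5)·2^(1−C(5,2)) = 1547/128 ≈ 12.086.


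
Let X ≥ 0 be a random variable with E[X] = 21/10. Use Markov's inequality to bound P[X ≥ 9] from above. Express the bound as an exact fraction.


μ = E[X] = 21/10, a = 9.
Markov: P[X ≥ 9] ≤ μ/a = (21/10)/9 = 7/30.
Numerically: ≈ 0.233.
(Since a = 9 > μ = 2.100, the bound 7/30 is < 1 and informative.)

P[X ≥ 9] ≤ 7/30 ≈ 0.233.


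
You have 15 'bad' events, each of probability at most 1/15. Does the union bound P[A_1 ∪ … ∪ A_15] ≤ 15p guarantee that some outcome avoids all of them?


Union bound: P[∪_{i=1}^{15} A_i] ≤ Σ_i P[A_i] ≤ 15·p = 15·(1/15) = 1.
Numerically: 1 ≈ 1.00000.
Is 1 < 1? NO.
Since the bound 1 is ≥ 1, the union bound is uninformative here; it does NOT by itself certify existence.

15·p = 1 ≈ 1.00000; existence NOT certified by the union bound.


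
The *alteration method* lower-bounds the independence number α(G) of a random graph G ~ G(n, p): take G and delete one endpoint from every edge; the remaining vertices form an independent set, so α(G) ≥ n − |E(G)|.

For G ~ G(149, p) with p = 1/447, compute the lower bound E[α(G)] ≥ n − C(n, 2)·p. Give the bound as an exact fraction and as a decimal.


E[|E(G)|] = C(149, 2)·p = 11026 · (1/447) = 74/3.
E[α(G)] ≥ n − E[|E(G)|] = 149 − 74/3 = 373/3.
Numerically: ≈ 124.333333.
(This is only a lower bound; the true E[α(G)] may be larger.)

E[α(G)] ≥ 373/3 ≈ 124.333333.


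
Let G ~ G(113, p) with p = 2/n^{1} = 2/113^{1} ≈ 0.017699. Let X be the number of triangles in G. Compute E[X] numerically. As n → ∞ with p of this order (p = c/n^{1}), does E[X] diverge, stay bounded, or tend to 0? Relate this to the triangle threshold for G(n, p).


Number of potential triangles: C(113, 3) = 234136.
Each occurs with probability p³ ≈ (0.017699)³ ≈ 5.5444013e-06.
By linearity: E[X] = C(113, 3)·p³ ≈ 234136 · 5.5444013e-06 ≈ 1.29814.
Here α = 1, so p = 2/n is exactly at the triangle threshold p ~ 1/n. Asymptotically E[X] → c³/6 = 2³/6 = 4/3 ≈ 1.33333, a bounded constant. In this regime the triangle count is asymptotically Poisson(c³/6).

E[X] ≈ 1.29814; in regime p = Θ(1/n^{1}) E[X] stays bounded (at the triangle threshold p ~ 1/n).


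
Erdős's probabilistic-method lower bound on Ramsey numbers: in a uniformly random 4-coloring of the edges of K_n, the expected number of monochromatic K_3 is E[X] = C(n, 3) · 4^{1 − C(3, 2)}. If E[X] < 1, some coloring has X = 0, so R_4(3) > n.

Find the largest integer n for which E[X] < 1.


We need C(n, 3) · 4^{1 − 3} < 1, i.e. C(n, 3) < 4^{3 − 1} = 16.
Check values of n near the boundary:
  n = 4: C(4, 3) = 4; 4 < 16? YES
  n = 5: C(5, 3) = 10; 10 < 16? YES
  n = 6: C(6, 3) = 20; 20 < 16? NO
  n = 7: C(7, 3) = 35; 35 < 16? NO
  n = 8: C(8, 3) = 56; 56 < 16? NO
The largest n with C(n, 3) < 16 is n = 5 (where E[X] = 5/8 ≈ 0.625). Hence R_4(3) > 5, i.e. R_4(3) ≥ 6.

Largest n = 5; hence R_4(3) > 5.


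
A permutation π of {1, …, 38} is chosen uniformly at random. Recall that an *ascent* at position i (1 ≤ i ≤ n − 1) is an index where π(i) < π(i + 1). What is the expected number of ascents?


Write X = Σ X_I over i = 1, …, 37, with X_I the indicator of one ascent.
There are 37 indicators.
For each fixed i, the pair (π(i), π(i+1)) is a uniformly random ordered pair of distinct values from {1, …, 38}; by symmetry P[π(i) < π(i+1)] = 1/2.
By linearity: E[X] = 37 · (1/2) = (38 − 1) · (1/2) = 37/2 ≈ 18.5000.

E[X] = 37/2 = 18.5000.


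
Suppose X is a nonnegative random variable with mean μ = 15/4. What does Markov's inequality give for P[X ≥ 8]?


μ = E[X] = 15/4, a = 8.
Markov: P[X ≥ 8] ≤ μ/a = (15/4)/8 = 15/32.
Numerically: ≈ 0.469.
(Since a = 8 > μ = 3.750, the bound 15/32 is < 1 and informative.)

P[X ≥ 8] ≤ 15/32 ≈ 0.469.


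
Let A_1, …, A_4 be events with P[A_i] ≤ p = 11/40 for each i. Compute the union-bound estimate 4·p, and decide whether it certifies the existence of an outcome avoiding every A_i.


Union bound: P[∪_{i=1}^{4} A_i] ≤ Σ_i P[A_i] ≤ 4·p = 4·(11/40) = 11/10.
Numerically: 11/10 ≈ 1.10000.
Is 11/10 < 1? NO.
Since the bound 11/10 is ≥ 1, the union bound is uninformative here; it does NOT by itself certify existence.

4·p = 11/10 ≈ 1.10000; existence NOT certified by the union bound.


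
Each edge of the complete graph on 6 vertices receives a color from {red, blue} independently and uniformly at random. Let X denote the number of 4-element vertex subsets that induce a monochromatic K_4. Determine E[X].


Let X = Σ_S X_S over the C(6, 4) = 15 subsets S of size 4, where X_S = 1 if the K_4 on S is monochromatic.
For a fixed S, the K_4 on S has C(4, 2) = 6 edges. P[all 6 edges red] = (1/2)^6, and likewise for blue, so P[monochromatic] = 2·(1/2)^6 = 2^{1 − 6} = 1/32.
Summing: E[X] = C(6, 4) · 2^{1 − 6} = 15 · 1/32 = 15/32.
Numerically: E[X] ≈ 0.46875.

E[X] = C(6,4)·2^(1−C(4,2)) = 15/32 ≈ 0.46875.


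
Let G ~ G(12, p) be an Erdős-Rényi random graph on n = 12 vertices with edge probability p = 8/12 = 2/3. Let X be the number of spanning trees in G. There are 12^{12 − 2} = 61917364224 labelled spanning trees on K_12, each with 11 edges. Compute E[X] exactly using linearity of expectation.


K_12 has 12^{12 − 2} = 61917364224 labelled spanning trees.
For each such spanning tree H, let X_H = 1 if all 11 edges of H are present in G. Then P[X_H = 1] = p^{11} = (2/3)^{11} = 2048/177147.
Summing the indicators: E[X] = Σ_H E[X_H] = 61917364224 · p^{11} = 61917364224 · 2048/177147 = 2147483648/3.
Numerically: E[X] ≈ 7.158e+08.

E[X] = 61917364224 · (2/3)^{11} = 2147483648/3 ≈ 7.158e+08.


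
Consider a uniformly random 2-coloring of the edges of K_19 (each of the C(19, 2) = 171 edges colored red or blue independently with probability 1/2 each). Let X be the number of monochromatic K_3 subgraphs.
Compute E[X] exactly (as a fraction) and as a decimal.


Let X = Σ_S X_S over the C(19, 3) = 969 subsets S of size 3, where X_S = 1 if the K_3 on S is monochromatic.
For a fixed S, the K_3 on S has C(3, 2) = 3 edges. P[all 3 edges red] = (1/2)^3, and likewise for blue, so P[monochromatic] = 2·(1/2)^3 = 2^{1 − 3} = 1/4.
By linearity: E[X] = C(19, 3) · 2^{1 − 3} = 969 · 1/4 = 969/4.
Numerically: E[X] ≈ 242.2500.

E[X] = C(19,3)·2^(1−C(3,2)) = 969/4 ≈ 242.2500.


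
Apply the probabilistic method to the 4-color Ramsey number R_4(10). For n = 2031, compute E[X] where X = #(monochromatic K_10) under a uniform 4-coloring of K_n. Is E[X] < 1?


E[X] = C(2031, 10) · 4^{1 − 45} = 321883478221675085423322615 · 4^{−44} = 321883478221675085423322615/309485009821345068724781056.
As a reduced fraction: E[X] = 321883478221675085423322615/309485009821345068724781056 ≈ 1.040062.
Is E[X] < 1? NO.
Since E[X] ≥ 1, the first-moment bound is inconclusive at n = 2031; it does NOT by itself certify R_4(10) > 2031.

E[X] = 321883478221675085423322615/309485009821345068724781056 ≈ 1.040062; E[X] ≥ 1; first-moment method inconclusive here.


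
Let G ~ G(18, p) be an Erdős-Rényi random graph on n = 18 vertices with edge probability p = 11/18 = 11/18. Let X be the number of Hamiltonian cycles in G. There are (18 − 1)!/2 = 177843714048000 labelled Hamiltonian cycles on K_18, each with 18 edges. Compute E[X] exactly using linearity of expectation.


K_18 has (18 − 1)!/2 = 177843714048000 labelled Hamiltonian cycles.
For each such Hamiltonian cycle H, let X_H = 1 if all 18 edges of H are present in G. Then P[X_H = 1] = p^{18} = (11/18)^{18} = 5559917313492231481/39346408075296537575424.
By linearity of expectation: E[X] = Σ_H E[X_H] = 177843714048000 · p^{18} = 177843714048000 · 5559917313492231481/39346408075296537575424 = 82786473808235140223154875/3294258113514384.
Numerically: E[X] ≈ 2.51e+10.

E[X] = 177843714048000 · (11/18)^{18} = 82786473808235140223154875/3294258113514384 ≈ 2.51e+10.


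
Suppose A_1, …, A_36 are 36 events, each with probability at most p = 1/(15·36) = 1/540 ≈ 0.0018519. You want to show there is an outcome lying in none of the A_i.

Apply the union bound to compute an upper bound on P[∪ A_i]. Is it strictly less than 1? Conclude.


Union bound: P[∪_{i=1}^{36} A_i] ≤ Σ_i P[A_i] ≤ 36·p = 36·(1/540) = 1/15.
Numerically: 1/15 ≈ 0.0666667.
Is 1/15 < 1? YES.
Since P[∪ A_i] ≤ 1/15 < 1, the complement has P[∩ A_i^c] ≥ 1 − 1/15 = 14/15 > 0, so some outcome avoids every A_i.

36·p = 1/15 ≈ 0.0666667; existence CERTIFIED by the union bound.


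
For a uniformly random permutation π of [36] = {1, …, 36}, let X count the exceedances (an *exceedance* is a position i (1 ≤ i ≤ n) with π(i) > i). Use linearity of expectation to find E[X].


Write X = Σ_{i=1}^{36} X_i, where X_i = 1_{π(i) > i}.
For each fixed i, π(i) is uniform over {1, …, 36} (marginal of a uniform permutation), so P[π(i) > i] = (n − i)/n. Summing: Σ_{i=1}^{36} (n − i)/n = (0 + 1 + … + 35)/36 = 36(36 − 1)/(2·36) = (36 − 1)/2.
Hence E[X] = Σ_{i=1}^{36} (36 − i)/36 = 35/2 ≈ 17.5000.

E[X] = 35/2 = 17.5000.


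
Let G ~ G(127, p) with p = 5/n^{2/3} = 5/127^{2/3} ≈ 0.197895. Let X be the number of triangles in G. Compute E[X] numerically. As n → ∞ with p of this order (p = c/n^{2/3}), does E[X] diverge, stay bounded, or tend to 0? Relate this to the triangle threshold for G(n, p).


Number of potential triangles: C(127, 3) = 333375.
Each occurs with probability p³ ≈ (0.197895)³ ≈ 7.75001550e-03.
By linearity: E[X] = C(127, 3)·p³ ≈ 333375 · 7.75001550e-03 ≈ 2583.661417.
Since α = 2/3 < 1, p = c/n^{2/3} ≫ 1/n is above the triangle threshold p ~ 1/n. Asymptotically E[X] ~ (c³/6)·n^{3(1−α)} = (5³/6)·n^{1} → ∞; triangles are abundant w.h.p.

E[X] ≈ 2583.661417; in regime p = Θ(1/n^{2/3}) E[X] diverges (above the triangle threshold p ~ 1/n).


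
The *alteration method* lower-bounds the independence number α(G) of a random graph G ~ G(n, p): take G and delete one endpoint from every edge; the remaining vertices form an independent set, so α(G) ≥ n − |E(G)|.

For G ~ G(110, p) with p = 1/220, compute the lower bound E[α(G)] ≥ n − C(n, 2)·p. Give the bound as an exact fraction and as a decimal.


E[|E(G)|] = C(110, 2)·p = 5995 · (1/220) = 109/4.
E[α(G)] ≥ n − E[|E(G)|] = 110 − 109/4 = 331/4.
Numerically: ≈ 82.75000.
(This is only a lower bound; the true E[α(G)] may be larger.)

E[α(G)] ≥ 331/4 ≈ 82.75000.


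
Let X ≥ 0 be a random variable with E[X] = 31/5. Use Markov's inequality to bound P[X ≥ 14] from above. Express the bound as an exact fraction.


μ = E[X] = 31/5, a = 14.
Markov: P[X ≥ 14] ≤ μ/a = (31/5)/14 = 31/70.
Numerically: ≈ 0.44286.
(Since a = 14 > μ = 6.20000, the bound 31/70 is < 1 and informative.)

P[X ≥ 14] ≤ 31/70 ≈ 0.44286.


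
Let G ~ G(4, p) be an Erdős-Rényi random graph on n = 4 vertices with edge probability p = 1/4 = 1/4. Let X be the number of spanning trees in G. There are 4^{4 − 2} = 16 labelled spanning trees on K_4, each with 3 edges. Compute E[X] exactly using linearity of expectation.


K_4 has 4^{4 − 2} = 16 labelled spanning trees.
For each such spanning tree H, let X_H = 1 if all 3 edges of H are present in G. Then P[X_H = 1] = p^{3} = (1/4)^{3} = 1/64.
By linearity of expectation: E[X] = Σ_H E[X_H] = 16 · p^{3} = 16 · 1/64 = 1/4.
Numerically: E[X] ≈ 0.25.

E[X] = 16 · (1/4)^{3} = 1/4 ≈ 0.25.


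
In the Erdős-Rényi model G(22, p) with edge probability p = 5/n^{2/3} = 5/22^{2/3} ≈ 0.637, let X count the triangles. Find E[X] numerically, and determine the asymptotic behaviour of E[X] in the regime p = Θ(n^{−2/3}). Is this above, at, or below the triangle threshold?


Number of potential triangles: C(22, 3) = 1540.
Each occurs with probability p³ ≈ (0.637)³ ≈ 2.58264e-01.
By linearity: E[X] = C(22, 3)·p³ ≈ 1540 · 2.58264e-01 ≈ 397.727.
Since α = 2/3 < 1, p = c/n^{2/3} ≫ 1/n is above the triangle threshold p ~ 1/n. Asymptotically E[X] ~ (c³/6)·n^{3(1−α)} = (5³/6)·n^{1} → ∞; triangles are abundant w.h.p.

E[X] ≈ 397.727; in regime p = Θ(1/n^{2/3}) E[X] diverges (above the triangle threshold p ~ 1/n).


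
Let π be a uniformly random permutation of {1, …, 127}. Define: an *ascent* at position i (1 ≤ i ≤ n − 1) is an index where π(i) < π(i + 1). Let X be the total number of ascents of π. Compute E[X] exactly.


Write X = Σ X_I over i = 1, …, 126, with X_I the indicator of one ascent.
There are 126 indicators.
For each fixed i, the pair (π(i), π(i+1)) is a uniformly random ordered pair of distinct values from {1, …, 127}; by symmetry P[π(i) < π(i+1)] = 1/2.
By linearity: E[X] = 126 · (1/2) = (127 − 1) · (1/2) = 63 ≈ 63.00000.

E[X] = 63 = 63.00000.


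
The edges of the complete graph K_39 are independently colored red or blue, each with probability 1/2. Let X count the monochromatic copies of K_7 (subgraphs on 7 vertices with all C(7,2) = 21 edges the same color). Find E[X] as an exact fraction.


Let X = Σ_S X_S over the C(39, 7) = 15380937 subsets S of size 7, where X_S = 1 if the K_7 on S is monochromatic.
For a fixed S, the K_7 on S has C(7, 2) = 21 edges. P[all 21 edges red] = (1/2)^21, and likewise for blue, so P[monochromatic] = 2·(1/2)^21 = 2^{1 − 21} = 1/1048576.
By linearity of expectation: E[X] = C(39, 7) · 2^{1 − 21} = 15380937 · 1/1048576 = 15380937/1048576.
Numerically: E[X] ≈ 14.668405.

E[X] = C(39,7)·2^(1−C(7,2)) = 15380937/1048576 ≈ 14.668405.


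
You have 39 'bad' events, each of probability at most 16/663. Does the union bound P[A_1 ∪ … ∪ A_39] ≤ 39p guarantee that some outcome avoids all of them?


Union bound: P[∪_{i=1}^{39} A_i] ≤ Σ_i P[A_i] ≤ 39·p = 39·(16/663) = 16/17.
Numerically: 16/17 ≈ 0.9411765.
Is 16/17 < 1? YES.
Since P[∪ A_i] ≤ 16/17 < 1, the complement has P[∩ A_i^c] ≥ 1 − 16/17 = 1/17 > 0, so some outcome avoids every A_i.

39·p = 16/17 ≈ 0.9411765; existence CERTIFIED by the union bound.


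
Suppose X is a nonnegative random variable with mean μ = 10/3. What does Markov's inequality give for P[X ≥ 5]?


μ = E[X] = 10/3, a = 5.
Markov: P[X ≥ 5] ≤ μ/a = (10/3)/5 = 2/3.
Numerically: ≈ 0.667.
(Since a = 5 > μ = 3.333, the bound 2/3 is < 1 and informative.)

P[X ≥ 5] ≤ 2/3 ≈ 0.667.


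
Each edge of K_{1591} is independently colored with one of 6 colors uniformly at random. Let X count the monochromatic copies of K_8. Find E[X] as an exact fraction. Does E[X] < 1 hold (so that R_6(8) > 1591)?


E[X] = C(1591, 8) · 6^{1 − 28} = 1000427749141189953870 · 6^{−27} = 1000427749141189953870/1023490369077469249536.
As a reduced fraction: E[X] = 55579319396732775215/56860576059859402752 ≈ 0.97747.
Is E[X] < 1? YES.
Since E[X] < 1, there exists a 6-coloring of K_{1591} with no monochromatic K_8; hence R_6(8) > 1591.

E[X] = 55579319396732775215/56860576059859402752 ≈ 0.97747; E[X] < 1, so R_6(8) > 1591.
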